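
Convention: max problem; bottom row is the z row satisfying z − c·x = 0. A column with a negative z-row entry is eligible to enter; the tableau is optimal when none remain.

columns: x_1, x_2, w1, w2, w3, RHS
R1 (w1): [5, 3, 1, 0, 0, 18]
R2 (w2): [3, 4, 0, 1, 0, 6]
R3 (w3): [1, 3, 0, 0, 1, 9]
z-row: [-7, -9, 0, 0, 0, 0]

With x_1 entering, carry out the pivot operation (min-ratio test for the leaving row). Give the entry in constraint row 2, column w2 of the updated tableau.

1/3

Ratio test on column x_1 — row 1: 18/5 = 18/5; row 2: 6/3 = 2; row 3: 9/1 = 9. Minimum is 2 at row 2 (w2 leaves); pivot element 3.
Divide row 2 by 3; eliminate column x_1 from the other rows.
In the new row 2, the w2 entry is the old entry divided by the pivot: 1/3 = 1/3.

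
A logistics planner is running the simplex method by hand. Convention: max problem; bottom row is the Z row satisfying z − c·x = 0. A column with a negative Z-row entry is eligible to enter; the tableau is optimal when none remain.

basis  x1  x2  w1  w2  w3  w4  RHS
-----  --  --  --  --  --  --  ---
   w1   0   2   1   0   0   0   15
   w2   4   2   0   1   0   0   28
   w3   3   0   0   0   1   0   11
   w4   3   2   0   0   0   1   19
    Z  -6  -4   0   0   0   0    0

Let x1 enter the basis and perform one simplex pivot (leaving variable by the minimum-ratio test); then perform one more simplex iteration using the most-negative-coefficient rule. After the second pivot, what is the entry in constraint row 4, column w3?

-1/2

Ratio test on column x1 — row 1: entry 0 ≤ 0; row 2: 28/4 = 7; row 3: 11/3 = 11/3; row 4: 19/3 = 19/3. Minimum is 11/3 at row 3 (w3 leaves); pivot element 3.
Divide row 3 by 3; eliminate column x1 from the other rows.
Second iteration: most negative Z-row entry is -4 in column x2, so x2 enters.
Ratio test on column x2 — row 1: 15/2 = 15/2; row 2: (40/3)/2 = 20/3; row 3: entry 0 ≤ 0; row 4: 8/2 = 4. Minimum is 4 at row 4 (w4 leaves); pivot element 2.
Divide row 4 by 2; eliminate column x2 from the other rows.
After both pivots, the entry at constraint row 4, column w3 is -1/2.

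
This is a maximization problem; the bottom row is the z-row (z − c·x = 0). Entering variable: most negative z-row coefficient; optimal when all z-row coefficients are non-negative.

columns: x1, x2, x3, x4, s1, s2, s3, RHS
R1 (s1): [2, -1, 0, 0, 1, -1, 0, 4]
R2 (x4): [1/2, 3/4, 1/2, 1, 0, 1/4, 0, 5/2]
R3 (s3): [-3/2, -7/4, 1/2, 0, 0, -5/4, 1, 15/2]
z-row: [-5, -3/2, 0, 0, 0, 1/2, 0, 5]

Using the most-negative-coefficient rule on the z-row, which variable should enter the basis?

x1

Negative z-row entries: x1: -5, x2: -3/2.
The most negative is -5 in column x1, so x1 enters.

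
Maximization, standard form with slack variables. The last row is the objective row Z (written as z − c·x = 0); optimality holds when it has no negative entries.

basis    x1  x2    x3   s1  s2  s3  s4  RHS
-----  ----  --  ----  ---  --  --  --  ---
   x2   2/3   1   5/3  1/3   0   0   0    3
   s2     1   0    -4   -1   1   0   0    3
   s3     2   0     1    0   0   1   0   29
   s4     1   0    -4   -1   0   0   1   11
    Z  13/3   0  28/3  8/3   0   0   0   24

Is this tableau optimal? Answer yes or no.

Every Z-row coefficient is ≥ 0, so the tableau is optimal.

yes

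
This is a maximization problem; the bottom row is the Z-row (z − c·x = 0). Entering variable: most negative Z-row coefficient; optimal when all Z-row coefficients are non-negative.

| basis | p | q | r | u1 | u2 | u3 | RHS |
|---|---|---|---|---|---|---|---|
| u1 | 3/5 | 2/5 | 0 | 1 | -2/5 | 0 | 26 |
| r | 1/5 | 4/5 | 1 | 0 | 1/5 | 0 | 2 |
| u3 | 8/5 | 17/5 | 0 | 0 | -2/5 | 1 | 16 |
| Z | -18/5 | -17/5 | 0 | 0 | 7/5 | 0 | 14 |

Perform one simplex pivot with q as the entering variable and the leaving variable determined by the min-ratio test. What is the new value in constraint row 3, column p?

3/4

Ratio test on column q — row 1: 26/(2/5) = 65; row 2: 2/(4/5) = 5/2; row 3: 16/(17/5) = 80/17. Minimum is 5/2 at row 2 (r leaves); pivot element 4/5.
Divide row 2 by 4/5; eliminate column q from the other rows.
Row 3 update in column p: 8/5 − (17/5)·(1/4) = 3/4.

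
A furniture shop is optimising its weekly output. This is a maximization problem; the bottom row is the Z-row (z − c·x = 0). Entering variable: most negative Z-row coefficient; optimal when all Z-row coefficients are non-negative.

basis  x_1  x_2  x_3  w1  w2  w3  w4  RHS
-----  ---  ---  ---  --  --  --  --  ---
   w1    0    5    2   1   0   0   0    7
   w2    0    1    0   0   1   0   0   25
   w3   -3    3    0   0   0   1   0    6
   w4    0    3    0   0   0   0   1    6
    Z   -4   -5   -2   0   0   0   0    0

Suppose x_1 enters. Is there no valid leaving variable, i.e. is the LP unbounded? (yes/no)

yes

Every constraint-row entry in column x_1 is ≤ 0, so increasing x_1 is unbounded.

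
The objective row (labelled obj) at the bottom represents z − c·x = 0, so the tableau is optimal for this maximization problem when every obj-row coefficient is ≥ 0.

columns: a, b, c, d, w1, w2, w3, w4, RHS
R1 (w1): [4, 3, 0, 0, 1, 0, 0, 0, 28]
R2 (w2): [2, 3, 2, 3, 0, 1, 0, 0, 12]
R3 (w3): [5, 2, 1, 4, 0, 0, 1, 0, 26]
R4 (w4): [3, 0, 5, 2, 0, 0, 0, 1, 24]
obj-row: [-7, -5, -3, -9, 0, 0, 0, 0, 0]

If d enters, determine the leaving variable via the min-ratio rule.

w2

Column d entries and ratios — w1: 0 ≤ 0, skip; w2: 12/3 = 4; w3: 26/4 = 13/2; w4: 24/2 = 12.
Smallest ratio is 4 in the row of w2, so w2 leaves.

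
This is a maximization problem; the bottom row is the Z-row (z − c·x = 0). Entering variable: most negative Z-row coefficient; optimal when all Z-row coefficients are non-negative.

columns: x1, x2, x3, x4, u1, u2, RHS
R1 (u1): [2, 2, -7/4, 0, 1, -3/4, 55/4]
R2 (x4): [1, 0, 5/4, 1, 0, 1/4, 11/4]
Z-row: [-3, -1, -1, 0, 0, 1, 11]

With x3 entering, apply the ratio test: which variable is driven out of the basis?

x4

Column x3 entries and ratios — u1: -7/4 ≤ 0, skip; x4: (11/4)/(5/4) = 11/5.
Smallest ratio is 11/5 in the row of x4, so x4 leaves.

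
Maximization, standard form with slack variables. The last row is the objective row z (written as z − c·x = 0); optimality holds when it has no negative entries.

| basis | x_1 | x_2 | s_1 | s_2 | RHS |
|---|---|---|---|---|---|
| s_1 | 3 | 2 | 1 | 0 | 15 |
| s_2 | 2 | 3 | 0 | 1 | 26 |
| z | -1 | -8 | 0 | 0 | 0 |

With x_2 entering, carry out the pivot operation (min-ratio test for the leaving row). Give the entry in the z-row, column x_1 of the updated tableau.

Ratio test on column x_2 — row 1: 15/2 = 15/2; row 2: 26/3 = 26/3. Minimum is 15/2 at row 1 (s_1 leaves); pivot element 2.
Divide row 1 by 2; eliminate column x_2 from the other rows.
z-row update in column x_1: -1 − (-8)·(3/2) = 11.

11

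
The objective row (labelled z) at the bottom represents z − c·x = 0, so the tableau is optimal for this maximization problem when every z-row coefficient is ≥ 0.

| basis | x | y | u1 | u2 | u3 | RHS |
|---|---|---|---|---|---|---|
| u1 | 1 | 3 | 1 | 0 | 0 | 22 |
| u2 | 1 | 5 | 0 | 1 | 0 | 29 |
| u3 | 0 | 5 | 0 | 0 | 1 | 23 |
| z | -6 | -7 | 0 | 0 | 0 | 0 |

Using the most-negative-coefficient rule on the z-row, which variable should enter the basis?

Negative z-row entries: x: -6, y: -7.
The most negative is -7 in column y, so y enters.

y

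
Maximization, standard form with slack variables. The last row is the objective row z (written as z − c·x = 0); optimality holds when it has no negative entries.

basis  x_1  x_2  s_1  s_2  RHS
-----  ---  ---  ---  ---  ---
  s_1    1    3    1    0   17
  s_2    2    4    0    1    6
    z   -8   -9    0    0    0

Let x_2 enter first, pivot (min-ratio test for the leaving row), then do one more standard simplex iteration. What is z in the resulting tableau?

Ratio test on column x_2 — row 1: 17/3 = 17/3; row 2: 6/4 = 3/2. Minimum is 3/2 at row 2 (s_2 leaves); pivot element 4.
Pivot on row 2; the z-row RHS becomes 0 − (-9)·(3/2) = 27/2.
Next entering variable (most negative z-row entry -7/2): x_1.
Ratio test on column x_1 — row 1: entry -1/2 ≤ 0; row 2: (3/2)/(1/2) = 3. Minimum is 3 at row 2 (x_2 leaves); pivot element 1/2.
After the second pivot the z-row RHS is 27/2 − (-7/2)·3 = 24.

24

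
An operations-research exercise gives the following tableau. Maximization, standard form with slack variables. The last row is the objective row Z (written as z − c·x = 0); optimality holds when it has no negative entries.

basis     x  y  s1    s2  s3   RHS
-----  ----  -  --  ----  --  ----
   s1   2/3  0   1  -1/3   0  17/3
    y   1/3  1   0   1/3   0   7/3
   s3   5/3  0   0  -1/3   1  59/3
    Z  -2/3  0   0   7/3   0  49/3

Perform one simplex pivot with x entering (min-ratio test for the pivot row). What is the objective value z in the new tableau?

21

Ratio test on column x — row 1: (17/3)/(2/3) = 17/2; row 2: (7/3)/(1/3) = 7; row 3: (59/3)/(5/3) = 59/5. Minimum is 7 at row 2 (y leaves); pivot element 1/3.
Pivot on row 2; the Z-row RHS becomes 49/3 − (-2/3)·7 = 21.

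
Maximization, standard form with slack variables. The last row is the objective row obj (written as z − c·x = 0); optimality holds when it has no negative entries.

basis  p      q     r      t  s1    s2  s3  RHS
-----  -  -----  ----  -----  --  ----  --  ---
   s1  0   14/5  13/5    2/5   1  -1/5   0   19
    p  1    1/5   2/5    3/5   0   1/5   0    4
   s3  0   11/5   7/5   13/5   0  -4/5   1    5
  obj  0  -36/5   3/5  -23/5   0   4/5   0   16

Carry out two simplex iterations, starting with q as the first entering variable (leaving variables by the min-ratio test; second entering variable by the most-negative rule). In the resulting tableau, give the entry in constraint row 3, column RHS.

7

Ratio test on column q — row 1: 19/(14/5) = 95/14; row 2: 4/(1/5) = 20; row 3: 5/(11/5) = 25/11. Minimum is 25/11 at row 3 (s3 leaves); pivot element 11/5.
Divide row 3 by 11/5; eliminate column q from the other rows.
Second iteration: most negative obj-row entry is -20/11 in column s2, so s2 enters.
Ratio test on column s2 — row 1: (139/11)/(9/11) = 139/9; row 2: (39/11)/(3/11) = 13; row 3: entry -4/11 ≤ 0. Minimum is 13 at row 2 (p leaves); pivot element 3/11.
Divide row 2 by 3/11; eliminate column s2 from the other rows.
After both pivots, the entry at constraint row 3, column RHS is 7.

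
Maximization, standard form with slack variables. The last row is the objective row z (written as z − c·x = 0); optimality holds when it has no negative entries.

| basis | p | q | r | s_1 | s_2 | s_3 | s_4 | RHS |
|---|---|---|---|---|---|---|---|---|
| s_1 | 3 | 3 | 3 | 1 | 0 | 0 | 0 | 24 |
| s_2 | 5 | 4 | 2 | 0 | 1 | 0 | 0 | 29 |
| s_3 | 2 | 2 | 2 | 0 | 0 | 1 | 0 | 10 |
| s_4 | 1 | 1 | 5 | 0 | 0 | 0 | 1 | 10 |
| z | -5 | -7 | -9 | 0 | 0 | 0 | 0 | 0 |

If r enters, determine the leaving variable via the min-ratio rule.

s_4

Column r entries and ratios — s_1: 24/3 = 8; s_2: 29/2 = 29/2; s_3: 10/2 = 5; s_4: 10/5 = 2.
Smallest ratio is 2 in the row of s_4, so s_4 leaves.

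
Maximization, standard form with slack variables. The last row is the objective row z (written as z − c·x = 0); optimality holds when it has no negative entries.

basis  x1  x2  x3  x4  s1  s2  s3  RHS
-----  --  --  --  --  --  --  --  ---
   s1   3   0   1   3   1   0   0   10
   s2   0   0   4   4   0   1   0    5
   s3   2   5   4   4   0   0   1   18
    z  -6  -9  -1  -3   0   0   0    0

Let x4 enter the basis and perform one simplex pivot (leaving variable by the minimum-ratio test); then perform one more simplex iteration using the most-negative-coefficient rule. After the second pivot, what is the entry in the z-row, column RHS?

Ratio test on column x4 — row 1: 10/3 = 10/3; row 2: 5/4 = 5/4; row 3: 18/4 = 9/2. Minimum is 5/4 at row 2 (s2 leaves); pivot element 4.
Divide row 2 by 4; eliminate column x4 from the other rows.
Second iteration: most negative z-row entry is -9 in column x2, so x2 enters.
Ratio test on column x2 — row 1: entry 0 ≤ 0; row 2: entry 0 ≤ 0; row 3: 13/5 = 13/5. Minimum is 13/5 at row 3 (s3 leaves); pivot element 5.
Divide row 3 by 5; eliminate column x2 from the other rows.
After both pivots, the entry at the z-row, column RHS is 543/20.

543/20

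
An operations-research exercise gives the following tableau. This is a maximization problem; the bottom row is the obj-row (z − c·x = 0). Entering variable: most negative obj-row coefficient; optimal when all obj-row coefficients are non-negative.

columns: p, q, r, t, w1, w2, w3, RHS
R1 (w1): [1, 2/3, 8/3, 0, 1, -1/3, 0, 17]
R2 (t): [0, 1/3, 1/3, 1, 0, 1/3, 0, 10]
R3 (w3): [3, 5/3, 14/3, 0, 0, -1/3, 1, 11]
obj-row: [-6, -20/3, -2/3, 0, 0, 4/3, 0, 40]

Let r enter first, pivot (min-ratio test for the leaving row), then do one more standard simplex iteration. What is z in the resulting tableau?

84

Ratio test on column r — row 1: 17/(8/3) = 51/8; row 2: 10/(1/3) = 30; row 3: 11/(14/3) = 33/14. Minimum is 33/14 at row 3 (w3 leaves); pivot element 14/3.
Pivot on row 3; the obj-row RHS becomes 40 − (-2/3)·(33/14) = 291/7.
Next entering variable (most negative obj-row entry -45/7): q.
Ratio test on column q — row 1: entry -2/7 ≤ 0; row 2: (129/14)/(3/14) = 43; row 3: (33/14)/(5/14) = 33/5. Minimum is 33/5 at row 3 (r leaves); pivot element 5/14.
After the second pivot the obj-row RHS is 291/7 − (-45/7)·(33/5) = 84.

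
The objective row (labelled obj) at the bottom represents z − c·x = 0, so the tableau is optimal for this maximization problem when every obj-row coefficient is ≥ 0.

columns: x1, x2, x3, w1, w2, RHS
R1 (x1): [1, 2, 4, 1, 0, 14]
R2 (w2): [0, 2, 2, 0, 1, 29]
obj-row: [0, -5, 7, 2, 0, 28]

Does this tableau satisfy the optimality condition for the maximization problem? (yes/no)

The obj-row has a negative entry -5 in column x2, so it is not optimal.

no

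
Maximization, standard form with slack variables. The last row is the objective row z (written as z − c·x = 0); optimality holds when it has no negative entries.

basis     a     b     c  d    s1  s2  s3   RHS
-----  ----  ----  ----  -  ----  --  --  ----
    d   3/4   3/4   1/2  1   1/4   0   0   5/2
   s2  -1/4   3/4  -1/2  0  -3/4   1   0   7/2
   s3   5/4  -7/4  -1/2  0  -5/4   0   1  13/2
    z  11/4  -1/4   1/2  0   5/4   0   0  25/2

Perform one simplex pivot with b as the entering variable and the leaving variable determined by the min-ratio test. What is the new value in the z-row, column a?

3

Ratio test on column b — row 1: (5/2)/(3/4) = 10/3; row 2: (7/2)/(3/4) = 14/3; row 3: entry -7/4 ≤ 0. Minimum is 10/3 at row 1 (d leaves); pivot element 3/4.
Divide row 1 by 3/4; eliminate column b from the other rows.
z-row update in column a: 11/4 − (-1/4)·1 = 3.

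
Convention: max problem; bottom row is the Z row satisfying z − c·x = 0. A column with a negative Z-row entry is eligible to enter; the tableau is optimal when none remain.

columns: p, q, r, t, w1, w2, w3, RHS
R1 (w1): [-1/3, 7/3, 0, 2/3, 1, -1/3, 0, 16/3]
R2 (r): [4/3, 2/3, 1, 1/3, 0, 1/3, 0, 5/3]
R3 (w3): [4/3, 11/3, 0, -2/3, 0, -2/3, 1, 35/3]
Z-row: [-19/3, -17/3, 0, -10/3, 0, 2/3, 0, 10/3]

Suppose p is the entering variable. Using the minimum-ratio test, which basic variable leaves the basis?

Column p entries and ratios — w1: -1/3 ≤ 0, skip; r: (5/3)/(4/3) = 5/4; w3: (35/3)/(4/3) = 35/4.
Smallest ratio is 5/4 in the row of r, so r leaves.

r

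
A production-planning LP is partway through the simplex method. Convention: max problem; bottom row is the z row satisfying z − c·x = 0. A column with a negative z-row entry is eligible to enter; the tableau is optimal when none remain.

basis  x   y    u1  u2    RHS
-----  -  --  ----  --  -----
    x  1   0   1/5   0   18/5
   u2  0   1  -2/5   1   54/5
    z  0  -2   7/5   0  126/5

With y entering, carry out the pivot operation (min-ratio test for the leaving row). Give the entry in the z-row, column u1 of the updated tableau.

Ratio test on column y — row 1: entry 0 ≤ 0; row 2: (54/5)/1 = 54/5. Minimum is 54/5 at row 2 (u2 leaves); pivot element 1.
Divide row 2 by 1; eliminate column y from the other rows.
z-row update in column u1: 7/5 − (-2)·(-2/5) = 3/5.

3/5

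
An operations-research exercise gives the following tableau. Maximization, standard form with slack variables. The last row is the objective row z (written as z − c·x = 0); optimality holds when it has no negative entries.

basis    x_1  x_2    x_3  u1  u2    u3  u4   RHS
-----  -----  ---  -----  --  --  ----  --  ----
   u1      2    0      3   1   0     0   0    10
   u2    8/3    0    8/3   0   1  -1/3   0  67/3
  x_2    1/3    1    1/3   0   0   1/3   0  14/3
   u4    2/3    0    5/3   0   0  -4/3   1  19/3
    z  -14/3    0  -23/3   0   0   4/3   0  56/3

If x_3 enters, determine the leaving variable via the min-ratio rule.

u1

Column x_3 entries and ratios — u1: 10/3 = 10/3; u2: (67/3)/(8/3) = 67/8; x_2: (14/3)/(1/3) = 14; u4: (19/3)/(5/3) = 19/5.
Smallest ratio is 10/3 in the row of u1, so u1 leaves.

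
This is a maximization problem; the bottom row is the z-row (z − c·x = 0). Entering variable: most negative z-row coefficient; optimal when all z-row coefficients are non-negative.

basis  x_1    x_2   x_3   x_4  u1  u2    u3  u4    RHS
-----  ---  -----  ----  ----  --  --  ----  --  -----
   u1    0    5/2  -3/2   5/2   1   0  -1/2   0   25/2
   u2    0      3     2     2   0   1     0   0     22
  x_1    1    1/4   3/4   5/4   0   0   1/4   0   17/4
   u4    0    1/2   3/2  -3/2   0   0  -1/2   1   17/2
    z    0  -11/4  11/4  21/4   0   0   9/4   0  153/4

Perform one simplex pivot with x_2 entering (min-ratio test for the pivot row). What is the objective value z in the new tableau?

52

Ratio test on column x_2 — row 1: (25/2)/(5/2) = 5; row 2: 22/3 = 22/3; row 3: (17/4)/(1/4) = 17; row 4: (17/2)/(1/2) = 17. Minimum is 5 at row 1 (u1 leaves); pivot element 5/2.
Pivot on row 1; the z-row RHS becomes 153/4 − (-11/4)·5 = 52.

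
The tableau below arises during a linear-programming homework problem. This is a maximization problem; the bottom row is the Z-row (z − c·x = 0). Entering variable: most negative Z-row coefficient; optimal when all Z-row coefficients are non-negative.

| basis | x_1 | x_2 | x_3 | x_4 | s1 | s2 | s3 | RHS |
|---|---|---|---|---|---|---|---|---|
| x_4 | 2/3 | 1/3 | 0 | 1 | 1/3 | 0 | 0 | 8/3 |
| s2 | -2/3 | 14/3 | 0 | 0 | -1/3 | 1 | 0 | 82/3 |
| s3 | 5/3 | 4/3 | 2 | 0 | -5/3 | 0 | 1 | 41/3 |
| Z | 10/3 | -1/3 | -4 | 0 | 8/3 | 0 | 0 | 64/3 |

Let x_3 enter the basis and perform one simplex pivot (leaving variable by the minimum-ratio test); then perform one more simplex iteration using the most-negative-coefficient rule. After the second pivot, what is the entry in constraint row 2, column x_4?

1

Ratio test on column x_3 — row 1: entry 0 ≤ 0; row 2: entry 0 ≤ 0; row 3: (41/3)/2 = 41/6. Minimum is 41/6 at row 3 (s3 leaves); pivot element 2.
Divide row 3 by 2; eliminate column x_3 from the other rows.
Second iteration: most negative Z-row entry is -2/3 in column s1, so s1 enters.
Ratio test on column s1 — row 1: (8/3)/(1/3) = 8; row 2: entry -1/3 ≤ 0; row 3: entry -5/6 ≤ 0. Minimum is 8 at row 1 (x_4 leaves); pivot element 1/3.
Divide row 1 by 1/3; eliminate column s1 from the other rows.
After both pivots, the entry at constraint row 2, column x_4 is 1.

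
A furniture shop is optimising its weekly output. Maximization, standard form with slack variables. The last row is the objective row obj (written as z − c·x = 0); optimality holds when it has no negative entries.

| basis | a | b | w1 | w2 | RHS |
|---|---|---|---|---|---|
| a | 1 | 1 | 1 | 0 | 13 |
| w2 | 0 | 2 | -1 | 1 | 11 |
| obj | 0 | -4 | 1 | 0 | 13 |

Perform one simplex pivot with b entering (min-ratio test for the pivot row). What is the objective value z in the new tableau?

Ratio test on column b — row 1: 13/1 = 13; row 2: 11/2 = 11/2. Minimum is 11/2 at row 2 (w2 leaves); pivot element 2.
Pivot on row 2; the obj-row RHS becomes 13 − (-4)·(11/2) = 35.

35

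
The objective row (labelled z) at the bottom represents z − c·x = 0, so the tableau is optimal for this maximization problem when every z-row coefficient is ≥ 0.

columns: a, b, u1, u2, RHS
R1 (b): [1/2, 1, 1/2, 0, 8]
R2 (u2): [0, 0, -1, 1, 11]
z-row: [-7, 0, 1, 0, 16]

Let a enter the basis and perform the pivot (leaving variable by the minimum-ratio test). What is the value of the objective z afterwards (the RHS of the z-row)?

128

Ratio test on column a — row 1: 8/(1/2) = 16; row 2: entry 0 ≤ 0. Minimum is 16 at row 1 (b leaves); pivot element 1/2.
Pivot on row 1; the z-row RHS becomes 16 − (-7)·16 = 128.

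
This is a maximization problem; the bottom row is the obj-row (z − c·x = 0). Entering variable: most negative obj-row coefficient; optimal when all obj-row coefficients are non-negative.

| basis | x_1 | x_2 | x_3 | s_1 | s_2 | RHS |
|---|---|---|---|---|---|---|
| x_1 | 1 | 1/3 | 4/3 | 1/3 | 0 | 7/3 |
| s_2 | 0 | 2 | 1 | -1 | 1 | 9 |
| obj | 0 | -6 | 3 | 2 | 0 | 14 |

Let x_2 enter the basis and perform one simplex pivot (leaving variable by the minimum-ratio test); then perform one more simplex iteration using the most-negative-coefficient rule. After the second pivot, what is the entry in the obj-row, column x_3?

25/3

Ratio test on column x_2 — row 1: (7/3)/(1/3) = 7; row 2: 9/2 = 9/2. Minimum is 9/2 at row 2 (s_2 leaves); pivot element 2.
Divide row 2 by 2; eliminate column x_2 from the other rows.
Second iteration: most negative obj-row entry is -1 in column s_1, so s_1 enters.
Ratio test on column s_1 — row 1: (5/6)/(1/2) = 5/3; row 2: entry -1/2 ≤ 0. Minimum is 5/3 at row 1 (x_1 leaves); pivot element 1/2.
Divide row 1 by 1/2; eliminate column s_1 from the other rows.
After both pivots, the entry at the obj-row, column x_3 is 25/3.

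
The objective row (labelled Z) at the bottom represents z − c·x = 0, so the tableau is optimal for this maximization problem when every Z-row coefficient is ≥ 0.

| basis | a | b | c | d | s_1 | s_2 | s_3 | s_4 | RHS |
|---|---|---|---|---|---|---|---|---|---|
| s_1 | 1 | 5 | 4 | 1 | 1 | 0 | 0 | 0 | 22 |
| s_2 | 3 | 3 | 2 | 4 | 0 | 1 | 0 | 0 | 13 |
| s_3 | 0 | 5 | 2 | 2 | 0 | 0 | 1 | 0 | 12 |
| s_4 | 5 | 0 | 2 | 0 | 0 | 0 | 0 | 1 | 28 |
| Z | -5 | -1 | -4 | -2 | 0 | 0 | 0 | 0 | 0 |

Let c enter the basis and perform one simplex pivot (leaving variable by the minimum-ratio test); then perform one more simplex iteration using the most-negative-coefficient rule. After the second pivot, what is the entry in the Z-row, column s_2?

Ratio test on column c — row 1: 22/4 = 11/2; row 2: 13/2 = 13/2; row 3: 12/2 = 6; row 4: 28/2 = 14. Minimum is 11/2 at row 1 (s_1 leaves); pivot element 4.
Divide row 1 by 4; eliminate column c from the other rows.
Second iteration: most negative Z-row entry is -4 in column a, so a enters.
Ratio test on column a — row 1: (11/2)/(1/4) = 22; row 2: 2/(5/2) = 4/5; row 3: entry -1/2 ≤ 0; row 4: 17/(9/2) = 34/9. Minimum is 4/5 at row 2 (s_2 leaves); pivot element 5/2.
Divide row 2 by 5/2; eliminate column a from the other rows.
After both pivots, the entry at the Z-row, column s_2 is 8/5.

8/5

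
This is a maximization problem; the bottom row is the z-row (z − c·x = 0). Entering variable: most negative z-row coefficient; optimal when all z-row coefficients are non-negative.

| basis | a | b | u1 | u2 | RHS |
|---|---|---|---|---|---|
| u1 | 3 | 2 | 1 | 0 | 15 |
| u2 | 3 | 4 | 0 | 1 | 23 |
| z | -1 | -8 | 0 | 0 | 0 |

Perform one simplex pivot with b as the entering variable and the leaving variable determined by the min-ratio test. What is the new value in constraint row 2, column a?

3/4

Ratio test on column b — row 1: 15/2 = 15/2; row 2: 23/4 = 23/4. Minimum is 23/4 at row 2 (u2 leaves); pivot element 4.
Divide row 2 by 4; eliminate column b from the other rows.
In the new row 2, the a entry is the old entry divided by the pivot: 3/4 = 3/4.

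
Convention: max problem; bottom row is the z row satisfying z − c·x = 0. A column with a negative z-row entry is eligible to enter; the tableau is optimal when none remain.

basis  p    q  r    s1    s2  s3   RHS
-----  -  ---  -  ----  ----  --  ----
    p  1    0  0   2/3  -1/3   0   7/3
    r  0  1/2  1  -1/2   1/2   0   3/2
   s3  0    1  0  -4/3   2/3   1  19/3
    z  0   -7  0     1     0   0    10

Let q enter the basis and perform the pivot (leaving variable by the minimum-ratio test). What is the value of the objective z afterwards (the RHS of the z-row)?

Ratio test on column q — row 1: entry 0 ≤ 0; row 2: (3/2)/(1/2) = 3; row 3: (19/3)/1 = 19/3. Minimum is 3 at row 2 (r leaves); pivot element 1/2.
Pivot on row 2; the z-row RHS becomes 10 − (-7)·3 = 31.

31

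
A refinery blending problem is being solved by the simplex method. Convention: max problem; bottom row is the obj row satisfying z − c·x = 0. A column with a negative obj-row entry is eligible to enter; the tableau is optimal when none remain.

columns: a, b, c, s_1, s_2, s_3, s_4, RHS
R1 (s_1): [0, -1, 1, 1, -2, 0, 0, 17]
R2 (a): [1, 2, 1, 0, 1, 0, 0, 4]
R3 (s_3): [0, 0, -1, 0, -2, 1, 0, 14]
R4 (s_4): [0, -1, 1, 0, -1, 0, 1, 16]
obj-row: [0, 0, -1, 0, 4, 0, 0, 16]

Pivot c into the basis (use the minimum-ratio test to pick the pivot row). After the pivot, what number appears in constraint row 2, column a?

Ratio test on column c — row 1: 17/1 = 17; row 2: 4/1 = 4; row 3: entry -1 ≤ 0; row 4: 16/1 = 16. Minimum is 4 at row 2 (a leaves); pivot element 1.
Divide row 2 by 1; eliminate column c from the other rows.
In the new row 2, the a entry is the old entry divided by the pivot: 1/1 = 1.

1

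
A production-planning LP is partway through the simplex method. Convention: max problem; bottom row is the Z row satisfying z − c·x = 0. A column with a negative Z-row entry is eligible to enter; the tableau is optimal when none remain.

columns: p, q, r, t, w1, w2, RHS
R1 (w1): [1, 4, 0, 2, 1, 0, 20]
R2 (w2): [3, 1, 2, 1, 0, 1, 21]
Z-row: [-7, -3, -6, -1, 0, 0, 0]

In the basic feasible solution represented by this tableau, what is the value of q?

q is not in the basis, so in the current basic feasible solution q = 0.

0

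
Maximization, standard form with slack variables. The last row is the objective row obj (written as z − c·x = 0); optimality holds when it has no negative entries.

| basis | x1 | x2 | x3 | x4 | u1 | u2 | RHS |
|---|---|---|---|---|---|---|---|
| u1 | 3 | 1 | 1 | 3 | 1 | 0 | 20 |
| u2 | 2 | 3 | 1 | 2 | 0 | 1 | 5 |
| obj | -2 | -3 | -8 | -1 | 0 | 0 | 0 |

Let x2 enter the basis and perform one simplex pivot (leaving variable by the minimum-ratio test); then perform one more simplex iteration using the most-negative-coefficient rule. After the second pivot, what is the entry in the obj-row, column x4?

15

Ratio test on column x2 — row 1: 20/1 = 20; row 2: 5/3 = 5/3. Minimum is 5/3 at row 2 (u2 leaves); pivot element 3.
Divide row 2 by 3; eliminate column x2 from the other rows.
Second iteration: most negative obj-row entry is -7 in column x3, so x3 enters.
Ratio test on column x3 — row 1: (55/3)/(2/3) = 55/2; row 2: (5/3)/(1/3) = 5. Minimum is 5 at row 2 (x2 leaves); pivot element 1/3.
Divide row 2 by 1/3; eliminate column x3 from the other rows.
After both pivots, the entry at the obj-row, column x4 is 15.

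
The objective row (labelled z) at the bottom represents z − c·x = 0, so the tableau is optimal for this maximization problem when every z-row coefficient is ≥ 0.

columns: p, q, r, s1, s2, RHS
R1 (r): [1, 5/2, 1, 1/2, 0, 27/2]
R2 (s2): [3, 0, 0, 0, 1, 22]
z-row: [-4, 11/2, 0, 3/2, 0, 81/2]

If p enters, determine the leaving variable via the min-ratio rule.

s2

Column p entries and ratios — r: (27/2)/1 = 27/2; s2: 22/3 = 22/3.
Smallest ratio is 22/3 in the row of s2, so s2 leaves.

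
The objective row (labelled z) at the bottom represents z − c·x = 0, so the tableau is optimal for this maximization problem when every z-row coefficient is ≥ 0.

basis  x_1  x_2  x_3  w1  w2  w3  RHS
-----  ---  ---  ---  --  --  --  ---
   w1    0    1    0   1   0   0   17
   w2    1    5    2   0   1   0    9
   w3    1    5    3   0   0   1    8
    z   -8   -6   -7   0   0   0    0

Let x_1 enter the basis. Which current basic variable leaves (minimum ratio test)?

w3

Column x_1 entries and ratios — w1: 0 ≤ 0, skip; w2: 9/1 = 9; w3: 8/1 = 8.
Smallest ratio is 8 in the row of w3, so w3 leaves.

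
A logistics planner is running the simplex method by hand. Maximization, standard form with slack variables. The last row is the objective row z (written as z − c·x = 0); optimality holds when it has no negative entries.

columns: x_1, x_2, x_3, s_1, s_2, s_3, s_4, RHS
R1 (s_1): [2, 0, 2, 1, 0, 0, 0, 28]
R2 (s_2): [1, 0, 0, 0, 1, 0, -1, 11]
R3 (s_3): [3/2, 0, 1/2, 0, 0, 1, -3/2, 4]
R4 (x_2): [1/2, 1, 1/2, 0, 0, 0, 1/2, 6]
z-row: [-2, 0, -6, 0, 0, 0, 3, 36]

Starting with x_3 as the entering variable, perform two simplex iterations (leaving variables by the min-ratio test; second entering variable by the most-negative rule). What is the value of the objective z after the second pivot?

99

Ratio test on column x_3 — row 1: 28/2 = 14; row 2: entry 0 ≤ 0; row 3: 4/(1/2) = 8; row 4: 6/(1/2) = 12. Minimum is 8 at row 3 (s_3 leaves); pivot element 1/2.
Pivot on row 3; the z-row RHS becomes 36 − (-6)·8 = 84.
Next entering variable (most negative z-row entry -15): s_4.
Ratio test on column s_4 — row 1: 12/6 = 2; row 2: entry -1 ≤ 0; row 3: entry -3 ≤ 0; row 4: 2/2 = 1. Minimum is 1 at row 4 (x_2 leaves); pivot element 2.
After the second pivot the z-row RHS is 84 − (-15)·1 = 99.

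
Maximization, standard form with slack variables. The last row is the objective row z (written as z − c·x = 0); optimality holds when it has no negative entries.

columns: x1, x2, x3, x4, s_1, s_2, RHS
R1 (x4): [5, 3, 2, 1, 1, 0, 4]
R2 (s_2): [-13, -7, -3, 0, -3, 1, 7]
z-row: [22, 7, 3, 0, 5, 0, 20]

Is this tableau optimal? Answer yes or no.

Every z-row coefficient is ≥ 0, so the tableau is optimal.

yes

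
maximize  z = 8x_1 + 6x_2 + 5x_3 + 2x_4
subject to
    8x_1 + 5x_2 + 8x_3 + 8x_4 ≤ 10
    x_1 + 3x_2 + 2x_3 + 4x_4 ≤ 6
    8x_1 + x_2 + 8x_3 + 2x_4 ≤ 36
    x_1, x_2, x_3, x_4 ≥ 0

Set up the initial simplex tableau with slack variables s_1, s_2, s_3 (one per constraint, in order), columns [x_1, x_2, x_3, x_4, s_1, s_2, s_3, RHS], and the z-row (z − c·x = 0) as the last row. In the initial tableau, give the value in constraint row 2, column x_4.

4

Constraint 2 has coefficient 4 on x_4.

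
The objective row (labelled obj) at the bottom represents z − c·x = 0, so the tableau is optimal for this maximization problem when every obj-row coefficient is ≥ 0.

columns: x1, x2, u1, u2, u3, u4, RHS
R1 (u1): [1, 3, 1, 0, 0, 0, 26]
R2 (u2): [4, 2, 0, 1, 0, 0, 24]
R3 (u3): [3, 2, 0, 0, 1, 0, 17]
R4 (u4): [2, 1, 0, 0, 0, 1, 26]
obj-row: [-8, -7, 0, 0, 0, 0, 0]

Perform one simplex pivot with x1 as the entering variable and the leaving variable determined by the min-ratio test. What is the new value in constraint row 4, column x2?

Ratio test on column x1 — row 1: 26/1 = 26; row 2: 24/4 = 6; row 3: 17/3 = 17/3; row 4: 26/2 = 13. Minimum is 17/3 at row 3 (u3 leaves); pivot element 3.
Divide row 3 by 3; eliminate column x1 from the other rows.
Row 4 update in column x2: 1 − 2·(2/3) = -1/3.

-1/3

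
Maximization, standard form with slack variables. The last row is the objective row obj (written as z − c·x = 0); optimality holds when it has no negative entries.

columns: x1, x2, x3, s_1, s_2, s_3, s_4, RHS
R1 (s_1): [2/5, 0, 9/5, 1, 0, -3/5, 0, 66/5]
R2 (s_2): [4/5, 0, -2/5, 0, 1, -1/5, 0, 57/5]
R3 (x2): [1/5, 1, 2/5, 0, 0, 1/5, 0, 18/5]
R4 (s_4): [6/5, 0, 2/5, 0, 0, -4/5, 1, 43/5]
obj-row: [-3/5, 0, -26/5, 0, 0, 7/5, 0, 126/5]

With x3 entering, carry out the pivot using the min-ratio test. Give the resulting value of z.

Ratio test on column x3 — row 1: (66/5)/(9/5) = 22/3; row 2: entry -2/5 ≤ 0; row 3: (18/5)/(2/5) = 9; row 4: (43/5)/(2/5) = 43/2. Minimum is 22/3 at row 1 (s_1 leaves); pivot element 9/5.
Pivot on row 1; the obj-row RHS becomes 126/5 − (-26/5)·(22/3) = 190/3.

190/3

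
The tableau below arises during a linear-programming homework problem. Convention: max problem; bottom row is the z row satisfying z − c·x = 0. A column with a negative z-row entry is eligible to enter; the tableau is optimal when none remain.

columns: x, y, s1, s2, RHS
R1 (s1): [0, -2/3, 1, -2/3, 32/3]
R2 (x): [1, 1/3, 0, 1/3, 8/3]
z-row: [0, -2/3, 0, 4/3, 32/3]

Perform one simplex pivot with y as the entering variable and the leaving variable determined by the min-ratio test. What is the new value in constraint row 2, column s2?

Ratio test on column y — row 1: entry -2/3 ≤ 0; row 2: (8/3)/(1/3) = 8. Minimum is 8 at row 2 (x leaves); pivot element 1/3.
Divide row 2 by 1/3; eliminate column y from the other rows.
In the new row 2, the s2 entry is the old entry divided by the pivot: (1/3)/(1/3) = 1.

1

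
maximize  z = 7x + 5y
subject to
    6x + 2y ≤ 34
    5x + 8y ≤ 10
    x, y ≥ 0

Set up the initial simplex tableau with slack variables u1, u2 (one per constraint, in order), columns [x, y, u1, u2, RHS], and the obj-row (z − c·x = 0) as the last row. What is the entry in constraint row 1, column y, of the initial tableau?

Constraint 1 has coefficient 2 on y.

2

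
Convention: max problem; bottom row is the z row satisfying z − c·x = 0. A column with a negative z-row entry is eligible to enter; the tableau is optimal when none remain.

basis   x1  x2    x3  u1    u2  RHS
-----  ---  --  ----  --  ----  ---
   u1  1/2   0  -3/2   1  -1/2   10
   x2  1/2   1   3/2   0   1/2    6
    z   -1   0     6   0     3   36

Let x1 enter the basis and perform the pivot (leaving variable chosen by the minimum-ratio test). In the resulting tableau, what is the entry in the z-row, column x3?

Ratio test on column x1 — row 1: 10/(1/2) = 20; row 2: 6/(1/2) = 12. Minimum is 12 at row 2 (x2 leaves); pivot element 1/2.
Divide row 2 by 1/2; eliminate column x1 from the other rows.
z-row update in column x3: 6 − (-1)·3 = 9.

9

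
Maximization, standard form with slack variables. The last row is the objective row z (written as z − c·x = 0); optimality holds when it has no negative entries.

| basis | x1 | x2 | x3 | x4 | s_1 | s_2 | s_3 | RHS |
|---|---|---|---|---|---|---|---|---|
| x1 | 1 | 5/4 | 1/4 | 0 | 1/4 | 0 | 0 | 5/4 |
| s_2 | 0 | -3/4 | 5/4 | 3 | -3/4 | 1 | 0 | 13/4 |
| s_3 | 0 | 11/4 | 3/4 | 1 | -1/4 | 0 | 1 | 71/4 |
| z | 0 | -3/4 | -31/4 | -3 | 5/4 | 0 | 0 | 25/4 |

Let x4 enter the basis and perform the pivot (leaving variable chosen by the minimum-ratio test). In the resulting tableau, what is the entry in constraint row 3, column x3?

1/3

Ratio test on column x4 — row 1: entry 0 ≤ 0; row 2: (13/4)/3 = 13/12; row 3: (71/4)/1 = 71/4. Minimum is 13/12 at row 2 (s_2 leaves); pivot element 3.
Divide row 2 by 3; eliminate column x4 from the other rows.
Row 3 update in column x3: 3/4 − 1·(5/12) = 1/3.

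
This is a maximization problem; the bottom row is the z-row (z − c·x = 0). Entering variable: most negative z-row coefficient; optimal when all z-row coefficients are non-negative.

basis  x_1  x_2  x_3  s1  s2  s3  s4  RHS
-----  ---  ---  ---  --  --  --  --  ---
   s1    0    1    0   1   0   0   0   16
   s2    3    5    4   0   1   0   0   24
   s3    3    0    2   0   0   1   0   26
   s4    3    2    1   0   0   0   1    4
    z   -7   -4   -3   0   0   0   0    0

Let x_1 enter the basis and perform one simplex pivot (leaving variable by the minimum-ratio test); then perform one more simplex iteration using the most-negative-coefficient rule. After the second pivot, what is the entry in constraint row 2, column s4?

-4

Ratio test on column x_1 — row 1: entry 0 ≤ 0; row 2: 24/3 = 8; row 3: 26/3 = 26/3; row 4: 4/3 = 4/3. Minimum is 4/3 at row 4 (s4 leaves); pivot element 3.
Divide row 4 by 3; eliminate column x_1 from the other rows.
Second iteration: most negative z-row entry is -2/3 in column x_3, so x_3 enters.
Ratio test on column x_3 — row 1: entry 0 ≤ 0; row 2: 20/3 = 20/3; row 3: 22/1 = 22; row 4: (4/3)/(1/3) = 4. Minimum is 4 at row 4 (x_1 leaves); pivot element 1/3.
Divide row 4 by 1/3; eliminate column x_3 from the other rows.
After both pivots, the entry at constraint row 2, column s4 is -4.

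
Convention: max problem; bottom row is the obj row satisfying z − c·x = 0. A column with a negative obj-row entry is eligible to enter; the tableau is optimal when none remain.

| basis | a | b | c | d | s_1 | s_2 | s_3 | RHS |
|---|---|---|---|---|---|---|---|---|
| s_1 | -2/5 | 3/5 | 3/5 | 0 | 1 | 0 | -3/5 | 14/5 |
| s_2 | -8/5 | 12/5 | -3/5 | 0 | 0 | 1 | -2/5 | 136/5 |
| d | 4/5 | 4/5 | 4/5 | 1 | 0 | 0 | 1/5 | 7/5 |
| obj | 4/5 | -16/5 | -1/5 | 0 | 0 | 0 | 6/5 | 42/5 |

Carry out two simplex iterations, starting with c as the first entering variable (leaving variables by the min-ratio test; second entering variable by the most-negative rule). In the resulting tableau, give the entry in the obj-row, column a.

Ratio test on column c — row 1: (14/5)/(3/5) = 14/3; row 2: entry -3/5 ≤ 0; row 3: (7/5)/(4/5) = 7/4. Minimum is 7/4 at row 3 (d leaves); pivot element 4/5.
Divide row 3 by 4/5; eliminate column c from the other rows.
Second iteration: most negative obj-row entry is -3 in column b, so b enters.
Ratio test on column b — row 1: entry 0 ≤ 0; row 2: (113/4)/3 = 113/12; row 3: (7/4)/1 = 7/4. Minimum is 7/4 at row 3 (c leaves); pivot element 1.
Divide row 3 by 1; eliminate column b from the other rows.
After both pivots, the entry at the obj-row, column a is 4.

4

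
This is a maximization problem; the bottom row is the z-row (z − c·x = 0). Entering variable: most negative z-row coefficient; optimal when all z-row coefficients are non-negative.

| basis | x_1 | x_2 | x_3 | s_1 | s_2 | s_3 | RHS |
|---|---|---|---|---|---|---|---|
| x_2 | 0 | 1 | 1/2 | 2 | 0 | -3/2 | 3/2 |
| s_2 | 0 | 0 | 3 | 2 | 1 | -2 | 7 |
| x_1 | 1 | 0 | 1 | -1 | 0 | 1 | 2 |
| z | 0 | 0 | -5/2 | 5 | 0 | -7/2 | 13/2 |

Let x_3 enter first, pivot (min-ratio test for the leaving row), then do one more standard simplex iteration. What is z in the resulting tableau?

27/2

Ratio test on column x_3 — row 1: (3/2)/(1/2) = 3; row 2: 7/3 = 7/3; row 3: 2/1 = 2. Minimum is 2 at row 3 (x_1 leaves); pivot element 1.
Pivot on row 3; the z-row RHS becomes 13/2 − (-5/2)·2 = 23/2.
Next entering variable (most negative z-row entry -1): s_3.
Ratio test on column s_3 — row 1: entry -2 ≤ 0; row 2: entry -5 ≤ 0; row 3: 2/1 = 2. Minimum is 2 at row 3 (x_3 leaves); pivot element 1.
After the second pivot the z-row RHS is 23/2 − (-1)·2 = 27/2.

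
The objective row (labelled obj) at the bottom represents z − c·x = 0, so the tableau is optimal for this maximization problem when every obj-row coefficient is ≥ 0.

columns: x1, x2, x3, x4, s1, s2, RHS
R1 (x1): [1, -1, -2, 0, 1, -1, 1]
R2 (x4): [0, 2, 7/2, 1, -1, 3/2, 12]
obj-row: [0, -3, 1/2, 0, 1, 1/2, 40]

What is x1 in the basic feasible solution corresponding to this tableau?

1

x1 is basic (row 1); its value is the RHS of that row, 1.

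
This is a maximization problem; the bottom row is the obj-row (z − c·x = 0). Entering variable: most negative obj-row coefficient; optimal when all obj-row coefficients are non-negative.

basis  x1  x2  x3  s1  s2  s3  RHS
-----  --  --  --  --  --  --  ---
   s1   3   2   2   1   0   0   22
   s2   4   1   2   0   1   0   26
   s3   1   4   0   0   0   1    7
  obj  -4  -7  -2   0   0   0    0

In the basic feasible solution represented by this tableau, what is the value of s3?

7

s3 is basic (row 3); its value is the RHS of that row, 7.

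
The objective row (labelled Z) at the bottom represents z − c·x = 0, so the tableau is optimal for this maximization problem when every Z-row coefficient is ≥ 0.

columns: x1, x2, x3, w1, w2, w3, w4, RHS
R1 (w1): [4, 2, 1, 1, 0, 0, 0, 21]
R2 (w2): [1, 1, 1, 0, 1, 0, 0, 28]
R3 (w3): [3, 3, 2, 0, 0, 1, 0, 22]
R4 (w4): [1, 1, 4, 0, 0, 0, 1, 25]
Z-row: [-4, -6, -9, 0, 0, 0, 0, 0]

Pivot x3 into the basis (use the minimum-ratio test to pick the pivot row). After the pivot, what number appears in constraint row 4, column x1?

Ratio test on column x3 — row 1: 21/1 = 21; row 2: 28/1 = 28; row 3: 22/2 = 11; row 4: 25/4 = 25/4. Minimum is 25/4 at row 4 (w4 leaves); pivot element 4.
Divide row 4 by 4; eliminate column x3 from the other rows.
In the new row 4, the x1 entry is the old entry divided by the pivot: 1/4 = 1/4.

1/4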